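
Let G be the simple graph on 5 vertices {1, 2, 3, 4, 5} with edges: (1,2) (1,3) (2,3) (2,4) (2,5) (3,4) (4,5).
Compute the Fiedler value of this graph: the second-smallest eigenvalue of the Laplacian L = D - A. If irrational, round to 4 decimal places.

1.5858

With the vertex order [1, 2, 3, 4, 5], the degrees are [2, 4, 3, 3, 2], giving D = diag(2, 4, 3, 3, 2) and L = D - A. The smallest Laplacian eigenvalue is always 0. The next one, lambda_2 = 1.5858, measures how hard the graph is to disconnect: larger values mean better connectivity. There is one zero in the spectrum, matching the 1 component. The largest eigenvalue, 5, is at most the vertex count 5.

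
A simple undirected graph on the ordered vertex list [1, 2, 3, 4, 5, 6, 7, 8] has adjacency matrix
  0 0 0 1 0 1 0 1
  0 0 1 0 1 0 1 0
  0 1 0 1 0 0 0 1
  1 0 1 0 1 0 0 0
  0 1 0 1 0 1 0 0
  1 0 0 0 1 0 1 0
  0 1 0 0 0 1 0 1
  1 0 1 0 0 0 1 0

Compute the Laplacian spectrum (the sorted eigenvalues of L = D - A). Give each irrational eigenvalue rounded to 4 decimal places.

[0, 2, 2, 2, 4, 4, 4, 6]

With the vertex order [1, 2, 3, 4, 5, 6, 7, 8], the degrees are [3, 3, 3, 3, 3, 3, 3, 3], giving D = diag(3, 3, 3, 3, 3, 3, 3, 3) and L = D - A. L is symmetric positive semidefinite, so every eigenvalue is real and nonnegative. The largest eigenvalue, 6, is at most the vertex count 8.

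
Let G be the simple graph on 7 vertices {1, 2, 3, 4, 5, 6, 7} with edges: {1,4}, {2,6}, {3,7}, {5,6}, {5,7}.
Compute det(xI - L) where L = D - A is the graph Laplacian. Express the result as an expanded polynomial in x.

x^7 - 10x^6 + 37x^5 - 62x^4 + 45x^3 - 10x^2

Reading degrees in the order [1, 2, 3, 4, 5, 6, 7] gives [1, 1, 1, 1, 2, 2, 2]; set D = diag(1, 1, 1, 1, 2, 2, 2) and form L = D - A. L has integer entries, so p(x) = det(xI - L) has integer coefficients. Expanding the determinant yields x^7 - 10x^6 + 37x^5 - 62x^4 + 45x^3 - 10x^2. Since p(0) = det(-L) = 0, x divides p(x). The eigenvalues sum to 10, which equals trace(L) = 2|E|. There are 2 zeros in the spectrum, matching the 2 components.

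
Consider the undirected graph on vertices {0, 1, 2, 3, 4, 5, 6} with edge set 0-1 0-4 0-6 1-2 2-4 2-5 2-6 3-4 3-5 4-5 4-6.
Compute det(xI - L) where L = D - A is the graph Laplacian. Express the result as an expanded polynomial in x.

x^7 - 22x^6 + 193x^5 - 860x^4 + 2041x^3 - 2426x^2 + 1113x

With the vertex order [0, 1, 2, 3, 4, 5, 6], the degrees are [3, 2, 4, 2, 5, 3, 3], giving D = diag(3, 2, 4, 2, 5, 3, 3) and L = D - A. L has integer entries, so p(x) = det(xI - L) has integer coefficients. Expanding the determinant yields x^7 - 22x^6 + 193x^5 - 860x^4 + 2041x^3 - 2426x^2 + 1113x. The coefficient of x^6 equals -trace(L) = -22, matching the sum of degrees. The eigenvalues sum to 22, which equals trace(L) = 2|E|.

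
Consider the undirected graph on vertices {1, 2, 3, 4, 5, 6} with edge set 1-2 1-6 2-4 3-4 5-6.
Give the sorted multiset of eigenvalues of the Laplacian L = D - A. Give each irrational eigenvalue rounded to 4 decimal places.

Each diagonal entry of L is the vertex degree and each off-diagonal entry is -1 where an edge is present, 0 otherwise; in the order [1, 2, 3, 4, 5, 6] the diagonal is [2, 2, 1, 2, 1, 2]. Diagonalising L (or applying a numerical eigensolver to the 6x6 matrix) gives the spectrum above. By the matrix-tree theorem the graph has (1/6) * product of the nonzero eigenvalues = 1 spanning tree.

[0, 0.2679, 1, 2, 3, 3.7321]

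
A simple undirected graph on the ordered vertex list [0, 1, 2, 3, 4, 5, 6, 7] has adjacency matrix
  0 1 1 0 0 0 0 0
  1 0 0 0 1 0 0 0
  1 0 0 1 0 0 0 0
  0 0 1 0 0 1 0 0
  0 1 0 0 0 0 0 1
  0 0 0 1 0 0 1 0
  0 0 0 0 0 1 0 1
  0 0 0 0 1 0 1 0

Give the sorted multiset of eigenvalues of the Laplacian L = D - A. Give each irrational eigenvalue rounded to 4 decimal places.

With the vertex order [0, 1, 2, 3, 4, 5, 6, 7], the degrees are [2, 2, 2, 2, 2, 2, 2, 2], giving D = diag(2, 2, 2, 2, 2, 2, 2, 2) and L = D - A. Diagonalising L (or applying a numerical eigensolver to the 8x8 matrix) gives the spectrum above. The eigenvalues sum to 16, which equals trace(L) = 2|E|.

[0, 0.5858, 0.5858, 2, 2, 3.4142, 3.4142, 4]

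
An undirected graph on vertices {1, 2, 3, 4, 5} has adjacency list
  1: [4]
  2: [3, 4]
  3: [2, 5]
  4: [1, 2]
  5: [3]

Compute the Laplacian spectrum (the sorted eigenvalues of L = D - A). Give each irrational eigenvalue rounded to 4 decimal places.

With the vertex order [1, 2, 3, 4, 5], the degrees are [1, 2, 2, 2, 1], giving D = diag(1, 2, 2, 2, 1) and L = D - A. Diagonalising L (or applying a numerical eigensolver to the 5x5 matrix) gives the spectrum above. The single zero eigenvalue shows the graph is connected. There is one zero in the spectrum, matching the 1 component.

[0, 0.3820, 1.3820, 2.6180, 3.6180]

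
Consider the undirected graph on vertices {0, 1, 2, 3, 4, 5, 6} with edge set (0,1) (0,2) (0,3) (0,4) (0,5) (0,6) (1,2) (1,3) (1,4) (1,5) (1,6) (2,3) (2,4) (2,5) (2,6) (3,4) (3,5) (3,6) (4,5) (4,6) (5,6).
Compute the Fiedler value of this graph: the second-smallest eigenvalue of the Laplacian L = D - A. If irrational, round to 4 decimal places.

Reading degrees in the order [0, 1, 2, 3, 4, 5, 6] gives [6, 6, 6, 6, 6, 6, 6]; set D = diag(6, 6, 6, 6, 6, 6, 6) and form L = D - A. The sorted Laplacian eigenvalues are [0, 7, 7, 7, 7, 7, 7]; the algebraic connectivity is the second entry, 7. By the matrix-tree theorem the graph has (1/7) * product of the nonzero eigenvalues = 16807 spanning trees. The largest eigenvalue, 7, is at most the vertex count 7.

7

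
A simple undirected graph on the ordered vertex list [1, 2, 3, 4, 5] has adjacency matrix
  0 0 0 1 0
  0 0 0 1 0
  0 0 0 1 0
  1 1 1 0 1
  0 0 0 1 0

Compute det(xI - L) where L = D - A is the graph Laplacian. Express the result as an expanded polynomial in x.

Reading degrees in the order [1, 2, 3, 4, 5] gives [1, 1, 1, 4, 1]; set D = diag(1, 1, 1, 4, 1) and form L = D - A. L has integer entries, so p(x) = det(xI - L) has integer coefficients. Expanding the determinant yields x^5 - 8x^4 + 18x^3 - 16x^2 + 5x. The constant term is 0 because L is singular (the all-ones vector lies in its kernel). By the matrix-tree theorem the graph has (1/5) * product of the nonzero eigenvalues = 1 spanning tree.

x^5 - 8x^4 + 18x^3 - 16x^2 + 5x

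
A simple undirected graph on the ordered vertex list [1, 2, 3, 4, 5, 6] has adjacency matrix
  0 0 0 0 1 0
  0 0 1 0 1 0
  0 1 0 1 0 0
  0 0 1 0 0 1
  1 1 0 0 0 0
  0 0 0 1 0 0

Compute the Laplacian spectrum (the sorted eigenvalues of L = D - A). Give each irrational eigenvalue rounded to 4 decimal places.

With the vertex order [1, 2, 3, 4, 5, 6], the degrees are [1, 2, 2, 2, 2, 1], giving D = diag(1, 2, 2, 2, 2, 1) and L = D - A. Since every row of L sums to 0, the all-ones vector is in the kernel and 0 is an eigenvalue. By the matrix-tree theorem the graph has (1/6) * product of the nonzero eigenvalues = 1 spanning tree. The eigenvalues sum to 10, which equals trace(L) = 2|E|.

[0, 0.2679, 1, 2, 3, 3.7321]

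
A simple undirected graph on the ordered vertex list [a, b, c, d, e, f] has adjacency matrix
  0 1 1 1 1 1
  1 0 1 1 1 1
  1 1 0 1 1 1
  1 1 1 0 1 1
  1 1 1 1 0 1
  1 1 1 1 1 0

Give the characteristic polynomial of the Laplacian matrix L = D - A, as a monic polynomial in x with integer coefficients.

With the vertex order [a, b, c, d, e, f], the degrees are [5, 5, 5, 5, 5, 5], giving D = diag(5, 5, 5, 5, 5, 5) and L = D - A. The eigenvalues of L are [0, 6, 6, 6, 6, 6]; the characteristic polynomial is the product of (x - lambda_i), which multiplies out to x^6 - 30x^5 + 360x^4 - 2160x^3 + 6480x^2 - 7776x. Since p(0) = det(-L) = 0, x divides p(x).

x^6 - 30x^5 + 360x^4 - 2160x^3 + 6480x^2 - 7776x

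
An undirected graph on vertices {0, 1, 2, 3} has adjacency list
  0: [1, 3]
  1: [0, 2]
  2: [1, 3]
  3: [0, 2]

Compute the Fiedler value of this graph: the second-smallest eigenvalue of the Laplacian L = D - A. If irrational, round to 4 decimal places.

With the vertex order [0, 1, 2, 3], the degrees are [2, 2, 2, 2], giving D = diag(2, 2, 2, 2) and L = D - A. Computing the eigenvalues of L and sorting gives [0, 2, 2, 4]. The Fiedler value lambda_2 = 2 is strictly positive, so the graph is connected. There is one zero in the spectrum, matching the 1 component. By the matrix-tree theorem the graph has (1/4) * product of the nonzero eigenvalues = 4 spanning trees.

2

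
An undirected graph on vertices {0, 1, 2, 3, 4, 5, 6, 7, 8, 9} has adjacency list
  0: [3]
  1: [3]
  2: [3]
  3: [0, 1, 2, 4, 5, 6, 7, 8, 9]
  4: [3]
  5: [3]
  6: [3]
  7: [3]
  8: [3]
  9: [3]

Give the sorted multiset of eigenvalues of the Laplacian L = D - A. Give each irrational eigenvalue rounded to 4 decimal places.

Each diagonal entry of L is the vertex degree and each off-diagonal entry is -1 where an edge is present, 0 otherwise; in the order [0, 1, 2, 3, 4, 5, 6, 7, 8, 9] the diagonal is [1, 1, 1, 9, 1, 1, 1, 1, 1, 1]. L is symmetric positive semidefinite, so every eigenvalue is real and nonnegative. The eigenvalues sum to 18, which equals trace(L) = 2|E|.

[0, 1, 1, 1, 1, 1, 1, 1, 1, 10]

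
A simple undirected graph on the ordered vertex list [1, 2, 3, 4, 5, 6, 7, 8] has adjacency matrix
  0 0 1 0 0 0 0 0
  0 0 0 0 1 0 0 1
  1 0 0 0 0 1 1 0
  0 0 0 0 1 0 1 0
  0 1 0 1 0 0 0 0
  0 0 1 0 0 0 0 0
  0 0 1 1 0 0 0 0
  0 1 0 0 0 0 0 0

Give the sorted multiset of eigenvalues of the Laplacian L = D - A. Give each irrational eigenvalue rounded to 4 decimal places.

Each diagonal entry of L is the vertex degree and each off-diagonal entry is -1 where an edge is present, 0 otherwise; in the order [1, 2, 3, 4, 5, 6, 7, 8] the diagonal is [1, 2, 3, 2, 2, 1, 2, 1]. L is symmetric positive semidefinite, so every eigenvalue is real and nonnegative. The largest eigenvalue, 4.2332, is at most the vertex count 8.

[0, 0.1667, 0.7276, 1, 1.6353, 2.6729, 3.5643, 4.2332]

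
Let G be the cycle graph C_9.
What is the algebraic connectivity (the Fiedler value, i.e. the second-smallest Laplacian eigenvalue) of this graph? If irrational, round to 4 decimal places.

0.4679

The graph has 9 vertices and degree multiset [2, 2, 2, 2, 2, 2, 2, 2, 2]; D is the diagonal matrix of degrees and L = D - A. The smallest Laplacian eigenvalue is always 0. The next one, lambda_2 = 0.4679, measures how hard the graph is to disconnect: larger values mean better connectivity. The eigenvalues sum to 18, which equals trace(L) = 2|E|.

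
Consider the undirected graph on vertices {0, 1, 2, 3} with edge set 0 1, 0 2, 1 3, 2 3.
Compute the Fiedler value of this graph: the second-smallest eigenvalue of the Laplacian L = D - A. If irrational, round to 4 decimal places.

2

With the vertex order [0, 1, 2, 3], the degrees are [2, 2, 2, 2], giving D = diag(2, 2, 2, 2) and L = D - A. Computing the eigenvalues of L and sorting gives [0, 2, 2, 4]. The Fiedler value lambda_2 = 2 is strictly positive, so the graph is connected. The eigenvalues sum to 8, which equals trace(L) = 2|E|.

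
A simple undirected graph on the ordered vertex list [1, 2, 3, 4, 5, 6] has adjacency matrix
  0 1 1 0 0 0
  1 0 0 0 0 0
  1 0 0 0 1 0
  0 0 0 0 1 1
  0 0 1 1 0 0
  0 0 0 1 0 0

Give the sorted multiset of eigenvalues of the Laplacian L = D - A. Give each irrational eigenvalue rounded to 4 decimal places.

[0, 0.2679, 1, 2, 3, 3.7321]

Reading degrees in the order [1, 2, 3, 4, 5, 6] gives [2, 1, 2, 2, 2, 1]; set D = diag(2, 1, 2, 2, 2, 1) and form L = D - A. The multiplicity of 0 as a Laplacian eigenvalue equals the number of connected components. The single zero eigenvalue shows the graph is connected. There is one zero in the spectrum, matching the 1 component. The largest eigenvalue, 3.7321, is at most the vertex count 6.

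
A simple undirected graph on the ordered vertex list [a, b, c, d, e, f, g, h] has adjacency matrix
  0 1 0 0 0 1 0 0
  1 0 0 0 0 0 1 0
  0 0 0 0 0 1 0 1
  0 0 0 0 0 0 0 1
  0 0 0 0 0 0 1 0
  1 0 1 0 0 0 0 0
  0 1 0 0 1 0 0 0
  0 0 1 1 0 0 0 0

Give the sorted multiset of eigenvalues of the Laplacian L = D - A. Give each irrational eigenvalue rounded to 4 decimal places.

Each diagonal entry of L is the vertex degree and each off-diagonal entry is -1 where an edge is present, 0 otherwise; in the order [a, b, c, d, e, f, g, h] the diagonal is [2, 2, 2, 1, 1, 2, 2, 2]. Since every row of L sums to 0, the all-ones vector is in the kernel and 0 is an eigenvalue. The single zero eigenvalue shows the graph is connected. By the matrix-tree theorem the graph has (1/8) * product of the nonzero eigenvalues = 1 spanning tree.

[0, 0.1522, 0.5858, 1.2346, 2, 2.7654, 3.4142, 3.8478]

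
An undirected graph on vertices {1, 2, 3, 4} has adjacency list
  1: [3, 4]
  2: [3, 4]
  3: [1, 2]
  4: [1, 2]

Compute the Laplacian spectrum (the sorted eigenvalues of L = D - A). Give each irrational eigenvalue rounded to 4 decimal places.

Each diagonal entry of L is the vertex degree and each off-diagonal entry is -1 where an edge is present, 0 otherwise; in the order [1, 2, 3, 4] the diagonal is [2, 2, 2, 2]. The multiplicity of 0 as a Laplacian eigenvalue equals the number of connected components. The largest eigenvalue, 4, is at most the vertex count 4.

[0, 2, 2, 4]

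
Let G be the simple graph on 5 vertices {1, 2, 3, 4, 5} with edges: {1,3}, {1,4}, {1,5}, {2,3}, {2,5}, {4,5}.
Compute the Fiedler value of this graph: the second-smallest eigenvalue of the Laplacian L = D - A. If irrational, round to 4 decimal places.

1.3820

Each diagonal entry of L is the vertex degree and each off-diagonal entry is -1 where an edge is present, 0 otherwise; in the order [1, 2, 3, 4, 5] the diagonal is [3, 2, 2, 2, 3]. Computing the eigenvalues of L and sorting gives [0, 1.3820, 2.3820, 3.6180, 4.6180]. The Fiedler value lambda_2 = 1.3820 is strictly positive, so the graph is connected. There is one zero in the spectrum, matching the 1 component.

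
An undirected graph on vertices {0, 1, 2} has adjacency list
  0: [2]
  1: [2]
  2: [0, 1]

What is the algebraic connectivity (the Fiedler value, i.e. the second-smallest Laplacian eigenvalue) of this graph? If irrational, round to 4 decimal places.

1

With the vertex order [0, 1, 2], the degrees are [1, 1, 2], giving D = diag(1, 1, 2) and L = D - A. The smallest Laplacian eigenvalue is always 0. The next one, lambda_2 = 1, measures how hard the graph is to disconnect: larger values mean better connectivity. The eigenvalues sum to 4, which equals trace(L) = 2|E|. The largest eigenvalue, 3, is at most the vertex count 3.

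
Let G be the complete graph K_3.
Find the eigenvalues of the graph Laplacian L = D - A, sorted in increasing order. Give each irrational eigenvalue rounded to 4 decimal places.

[0, 3, 3]

The graph has 3 vertices and degree multiset [2, 2, 2]; D is the diagonal matrix of degrees and L = D - A. The multiplicity of 0 as a Laplacian eigenvalue equals the number of connected components. The single zero eigenvalue shows the graph is connected. There is one zero in the spectrum, matching the 1 component.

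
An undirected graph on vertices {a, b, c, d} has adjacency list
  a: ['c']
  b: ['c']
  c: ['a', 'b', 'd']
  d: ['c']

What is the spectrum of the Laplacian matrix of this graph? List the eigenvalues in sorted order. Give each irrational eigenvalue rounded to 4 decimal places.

[0, 1, 1, 4]

Each diagonal entry of L is the vertex degree and each off-diagonal entry is -1 where an edge is present, 0 otherwise; in the order [a, b, c, d] the diagonal is [1, 1, 3, 1]. Since every row of L sums to 0, the all-ones vector is in the kernel and 0 is an eigenvalue. The eigenvalues sum to 6, which equals trace(L) = 2|E|. There is one zero in the spectrum, matching the 1 component.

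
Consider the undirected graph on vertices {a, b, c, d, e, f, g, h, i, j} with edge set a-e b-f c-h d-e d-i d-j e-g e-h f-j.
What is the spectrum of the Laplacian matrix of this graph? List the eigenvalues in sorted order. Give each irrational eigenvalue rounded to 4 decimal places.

[0, 0.1769, 0.4716, 0.6288, 1, 1.4112, 2.3497, 2.8697, 3.7491, 5.3430]

Each diagonal entry of L is the vertex degree and each off-diagonal entry is -1 where an edge is present, 0 otherwise; in the order [a, b, c, d, e, f, g, h, i, j] the diagonal is [1, 1, 1, 3, 4, 2, 1, 2, 1, 2]. L is symmetric positive semidefinite, so every eigenvalue is real and nonnegative. There is one zero in the spectrum, matching the 1 component.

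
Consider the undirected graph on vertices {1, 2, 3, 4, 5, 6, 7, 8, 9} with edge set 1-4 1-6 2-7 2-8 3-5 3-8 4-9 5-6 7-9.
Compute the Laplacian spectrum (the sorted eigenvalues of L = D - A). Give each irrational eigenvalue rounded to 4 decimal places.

[0, 0.4679, 0.4679, 1.6527, 1.6527, 3, 3, 3.8794, 3.8794]

Each diagonal entry of L is the vertex degree and each off-diagonal entry is -1 where an edge is present, 0 otherwise; in the order [1, 2, 3, 4, 5, 6, 7, 8, 9] the diagonal is [2, 2, 2, 2, 2, 2, 2, 2, 2]. The multiplicity of 0 as a Laplacian eigenvalue equals the number of connected components. The single zero eigenvalue shows the graph is connected. By the matrix-tree theorem the graph has (1/9) * product of the nonzero eigenvalues = 9 spanning trees.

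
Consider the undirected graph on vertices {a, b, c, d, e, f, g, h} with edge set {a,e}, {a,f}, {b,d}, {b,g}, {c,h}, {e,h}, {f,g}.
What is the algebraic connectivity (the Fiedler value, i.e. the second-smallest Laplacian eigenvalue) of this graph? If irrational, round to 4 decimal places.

0.1522

With the vertex order [a, b, c, d, e, f, g, h], the degrees are [2, 2, 1, 1, 2, 2, 2, 2], giving D = diag(2, 2, 1, 1, 2, 2, 2, 2) and L = D - A. The sorted Laplacian eigenvalues are [0, 0.1522, 0.5858, 1.2346, 2, 2.7654, 3.4142, 3.8478]; the algebraic connectivity is the second entry, 0.1522. There is one zero in the spectrum, matching the 1 component. The largest eigenvalue, 3.8478, is at most the vertex count 8.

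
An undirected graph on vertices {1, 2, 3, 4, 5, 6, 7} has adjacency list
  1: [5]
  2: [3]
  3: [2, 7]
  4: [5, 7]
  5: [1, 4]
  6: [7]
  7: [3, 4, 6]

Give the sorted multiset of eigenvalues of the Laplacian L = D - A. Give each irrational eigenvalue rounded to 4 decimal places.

Each diagonal entry of L is the vertex degree and each off-diagonal entry is -1 where an edge is present, 0 otherwise; in the order [1, 2, 3, 4, 5, 6, 7] the diagonal is [1, 1, 2, 2, 2, 1, 3]. The multiplicity of 0 as a Laplacian eigenvalue equals the number of connected components. By the matrix-tree theorem the graph has (1/7) * product of the nonzero eigenvalues = 1 spanning tree. There is one zero in the spectrum, matching the 1 component.

[0, 0.2603, 0.6262, 1.4055, 2.2742, 3.0996, 4.3342]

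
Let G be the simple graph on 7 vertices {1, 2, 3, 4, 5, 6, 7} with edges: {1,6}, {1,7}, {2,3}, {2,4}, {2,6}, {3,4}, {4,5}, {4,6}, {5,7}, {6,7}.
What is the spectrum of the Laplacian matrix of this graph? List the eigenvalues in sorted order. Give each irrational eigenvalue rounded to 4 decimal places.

[0, 1.0133, 1.7425, 3.1096, 3.8410, 4.6295, 5.6640]

With the vertex order [1, 2, 3, 4, 5, 6, 7], the degrees are [2, 3, 2, 4, 2, 4, 3], giving D = diag(2, 3, 2, 4, 2, 4, 3) and L = D - A. L is symmetric positive semidefinite, so every eigenvalue is real and nonnegative. The eigenvalues sum to 20, which equals trace(L) = 2|E|.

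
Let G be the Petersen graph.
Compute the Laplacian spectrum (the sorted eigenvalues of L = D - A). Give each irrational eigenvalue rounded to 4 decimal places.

The graph has 10 vertices and degree multiset [3, 3, 3, 3, 3, 3, 3, 3, 3, 3]; D is the diagonal matrix of degrees and L = D - A. L is symmetric positive semidefinite, so every eigenvalue is real and nonnegative.

[0, 2, 2, 2, 2, 2, 5, 5, 5, 5]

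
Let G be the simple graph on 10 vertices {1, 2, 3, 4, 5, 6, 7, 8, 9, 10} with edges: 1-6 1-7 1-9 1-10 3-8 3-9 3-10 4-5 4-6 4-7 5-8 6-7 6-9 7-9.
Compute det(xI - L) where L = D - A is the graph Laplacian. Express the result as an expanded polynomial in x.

Each diagonal entry of L is the vertex degree and each off-diagonal entry is -1 where an edge is present, 0 otherwise; in the order [1, 2, 3, 4, 5, 6, 7, 8, 9, 10] the diagonal is [4, 0, 3, 3, 2, 4, 4, 2, 4, 2]. Computing det(xI - L) by cofactor expansion (or equivalently via sum-over-permutations) gives x^10 - 28x^9 + 331x^8 - 2146x^7 + 8290x^6 - 19376x^5 + 26488x^4 - 19156x^3 + 5580x^2. The coefficient of x^9 equals -trace(L) = -28, matching the sum of degrees. The largest eigenvalue, 5.6412, is at most the vertex count 10.

x^10 - 28x^9 + 331x^8 - 2146x^7 + 8290x^6 - 19376x^5 + 26488x^4 - 19156x^3 + 5580x^2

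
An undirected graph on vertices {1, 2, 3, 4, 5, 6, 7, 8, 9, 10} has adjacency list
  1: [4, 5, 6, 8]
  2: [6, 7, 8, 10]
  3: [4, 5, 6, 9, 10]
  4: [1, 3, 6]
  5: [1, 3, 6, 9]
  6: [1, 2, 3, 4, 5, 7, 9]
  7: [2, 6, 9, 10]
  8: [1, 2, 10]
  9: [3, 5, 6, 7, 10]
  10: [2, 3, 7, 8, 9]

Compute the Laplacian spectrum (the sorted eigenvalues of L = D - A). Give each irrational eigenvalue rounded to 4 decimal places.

[0, 1.9163, 2.4904, 3.3562, 4.2462, 4.9136, 5.8745, 6.3520, 6.5434, 8.3076]

Reading degrees in the order [1, 2, 3, 4, 5, 6, 7, 8, 9, 10] gives [4, 4, 5, 3, 4, 7, 4, 3, 5, 5]; set D = diag(4, 4, 5, 3, 4, 7, 4, 3, 5, 5) and form L = D - A. L is symmetric positive semidefinite, so every eigenvalue is real and nonnegative.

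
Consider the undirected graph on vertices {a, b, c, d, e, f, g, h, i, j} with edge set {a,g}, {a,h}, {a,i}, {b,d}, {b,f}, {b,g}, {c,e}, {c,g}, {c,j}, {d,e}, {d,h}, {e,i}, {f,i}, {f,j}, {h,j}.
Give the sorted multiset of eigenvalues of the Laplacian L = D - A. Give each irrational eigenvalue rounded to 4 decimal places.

[0, 2, 2, 2, 2, 2, 5, 5, 5, 5]

Reading degrees in the order [a, b, c, d, e, f, g, h, i, j] gives [3, 3, 3, 3, 3, 3, 3, 3, 3, 3]; set D = diag(3, 3, 3, 3, 3, 3, 3, 3, 3, 3) and form L = D - A. The multiplicity of 0 as a Laplacian eigenvalue equals the number of connected components. The largest eigenvalue, 5, is at most the vertex count 10.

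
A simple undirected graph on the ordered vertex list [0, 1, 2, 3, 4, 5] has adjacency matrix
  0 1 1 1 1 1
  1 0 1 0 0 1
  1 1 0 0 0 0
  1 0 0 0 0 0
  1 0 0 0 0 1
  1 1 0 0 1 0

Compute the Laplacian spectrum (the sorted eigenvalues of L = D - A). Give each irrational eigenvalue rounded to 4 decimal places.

[0, 1, 1.5858, 3, 4.4142, 6]

Reading degrees in the order [0, 1, 2, 3, 4, 5] gives [5, 3, 2, 1, 2, 3]; set D = diag(5, 3, 2, 1, 2, 3) and form L = D - A. L is symmetric positive semidefinite, so every eigenvalue is real and nonnegative. There is one zero in the spectrum, matching the 1 component. The eigenvalues sum to 16, which equals trace(L) = 2|E|.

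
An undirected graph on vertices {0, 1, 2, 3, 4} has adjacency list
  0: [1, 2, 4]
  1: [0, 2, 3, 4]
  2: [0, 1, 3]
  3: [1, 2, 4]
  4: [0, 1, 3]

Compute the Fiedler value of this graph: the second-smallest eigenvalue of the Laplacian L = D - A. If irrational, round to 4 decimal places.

3

Reading degrees in the order [0, 1, 2, 3, 4] gives [3, 4, 3, 3, 3]; set D = diag(3, 4, 3, 3, 3) and form L = D - A. The sorted Laplacian eigenvalues are [0, 3, 3, 5, 5]; the algebraic connectivity is the second entry, 3. There is one zero in the spectrum, matching the 1 component. By the matrix-tree theorem the graph has (1/5) * product of the nonzero eigenvalues = 45 spanning trees.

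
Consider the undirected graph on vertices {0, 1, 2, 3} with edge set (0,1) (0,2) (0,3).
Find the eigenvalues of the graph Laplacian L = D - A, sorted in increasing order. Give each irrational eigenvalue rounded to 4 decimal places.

[0, 1, 1, 4]

With the vertex order [0, 1, 2, 3], the degrees are [3, 1, 1, 1], giving D = diag(3, 1, 1, 1) and L = D - A. Diagonalising L (or applying a numerical eigensolver to the 4x4 matrix) gives the spectrum above. The largest eigenvalue, 4, is at most the vertex count 4.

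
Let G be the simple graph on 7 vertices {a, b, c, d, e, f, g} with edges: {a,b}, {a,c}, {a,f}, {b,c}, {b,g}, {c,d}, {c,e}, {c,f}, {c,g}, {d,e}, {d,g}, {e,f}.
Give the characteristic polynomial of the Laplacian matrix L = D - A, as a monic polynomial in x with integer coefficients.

x^7 - 24x^6 + 231x^5 - 1140x^4 + 3036x^3 - 4128x^2 + 2240x

Reading degrees in the order [a, b, c, d, e, f, g] gives [3, 3, 6, 3, 3, 3, 3]; set D = diag(3, 3, 6, 3, 3, 3, 3) and form L = D - A. Computing det(xI - L) by cofactor expansion (or equivalently via sum-over-permutations) gives x^7 - 24x^6 + 231x^5 - 1140x^4 + 3036x^3 - 4128x^2 + 2240x. The constant term is 0 because L is singular (the all-ones vector lies in its kernel). The largest eigenvalue, 7, is at most the vertex count 7. The eigenvalues sum to 24, which equals trace(L) = 2|E|.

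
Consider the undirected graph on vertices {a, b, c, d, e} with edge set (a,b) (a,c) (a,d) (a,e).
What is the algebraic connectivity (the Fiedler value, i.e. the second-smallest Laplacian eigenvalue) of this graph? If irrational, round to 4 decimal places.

With the vertex order [a, b, c, d, e], the degrees are [4, 1, 1, 1, 1], giving D = diag(4, 1, 1, 1, 1) and L = D - A. The smallest Laplacian eigenvalue is always 0. The next one, lambda_2 = 1, measures how hard the graph is to disconnect: larger values mean better connectivity. There is one zero in the spectrum, matching the 1 component.

1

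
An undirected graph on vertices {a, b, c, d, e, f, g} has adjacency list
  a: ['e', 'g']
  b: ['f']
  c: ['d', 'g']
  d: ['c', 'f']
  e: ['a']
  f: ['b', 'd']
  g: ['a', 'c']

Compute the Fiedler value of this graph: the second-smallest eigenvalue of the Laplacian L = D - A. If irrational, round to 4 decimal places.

Reading degrees in the order [a, b, c, d, e, f, g] gives [2, 1, 2, 2, 1, 2, 2]; set D = diag(2, 1, 2, 2, 1, 2, 2) and form L = D - A. The sorted Laplacian eigenvalues are [0, 0.1981, 0.7530, 1.5550, 2.4450, 3.2470, 3.8019]; the algebraic connectivity is the second entry, 0.1981. By the matrix-tree theorem the graph has (1/7) * product of the nonzero eigenvalues = 1 spanning tree. There is one zero in the spectrum, matching the 1 component.

0.1981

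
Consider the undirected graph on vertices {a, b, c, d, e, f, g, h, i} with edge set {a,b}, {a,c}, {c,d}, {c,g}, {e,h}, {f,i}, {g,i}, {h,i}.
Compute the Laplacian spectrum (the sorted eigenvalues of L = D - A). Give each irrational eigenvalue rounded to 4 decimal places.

With the vertex order [a, b, c, d, e, f, g, h, i], the degrees are [2, 1, 3, 1, 1, 1, 2, 2, 3], giving D = diag(2, 1, 3, 1, 1, 1, 2, 2, 3) and L = D - A. The multiplicity of 0 as a Laplacian eigenvalue equals the number of connected components. The single zero eigenvalue shows the graph is connected.

[0, 0.1729, 0.5587, 0.6617, 1.4331, 2.2091, 2.4851, 3.9563, 4.5231]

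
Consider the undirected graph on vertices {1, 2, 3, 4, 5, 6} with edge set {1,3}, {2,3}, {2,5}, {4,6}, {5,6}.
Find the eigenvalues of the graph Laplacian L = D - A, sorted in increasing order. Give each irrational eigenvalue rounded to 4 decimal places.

Reading degrees in the order [1, 2, 3, 4, 5, 6] gives [1, 2, 2, 1, 2, 2]; set D = diag(1, 2, 2, 1, 2, 2) and form L = D - A. The multiplicity of 0 as a Laplacian eigenvalue equals the number of connected components. The single zero eigenvalue shows the graph is connected. By the matrix-tree theorem the graph has (1/6) * product of the nonzero eigenvalues = 1 spanning tree. The eigenvalues sum to 10, which equals trace(L) = 2|E|.

[0, 0.2679, 1, 2, 3, 3.7321]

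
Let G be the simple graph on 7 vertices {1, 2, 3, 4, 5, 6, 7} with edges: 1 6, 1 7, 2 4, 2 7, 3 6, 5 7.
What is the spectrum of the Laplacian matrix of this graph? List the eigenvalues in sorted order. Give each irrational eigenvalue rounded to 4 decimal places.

[0, 0.2603, 0.6262, 1.4055, 2.2742, 3.0996, 4.3342]

Reading degrees in the order [1, 2, 3, 4, 5, 6, 7] gives [2, 2, 1, 1, 1, 2, 3]; set D = diag(2, 2, 1, 1, 1, 2, 3) and form L = D - A. Diagonalising L (or applying a numerical eigensolver to the 7x7 matrix) gives the spectrum above. By the matrix-tree theorem the graph has (1/7) * product of the nonzero eigenvalues = 1 spanning tree. There is one zero in the spectrum, matching the 1 component.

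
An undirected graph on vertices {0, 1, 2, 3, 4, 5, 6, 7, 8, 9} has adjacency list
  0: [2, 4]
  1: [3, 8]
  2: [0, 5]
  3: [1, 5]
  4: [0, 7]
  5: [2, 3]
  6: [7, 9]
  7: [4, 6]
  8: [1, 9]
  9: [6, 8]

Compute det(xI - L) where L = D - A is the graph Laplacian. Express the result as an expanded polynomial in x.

x^10 - 20x^9 + 170x^8 - 800x^7 + 2275x^6 - 4004x^5 + 4290x^4 - 2640x^3 + 825x^2 - 100x

With the vertex order [0, 1, 2, 3, 4, 5, 6, 7, 8, 9], the degrees are [2, 2, 2, 2, 2, 2, 2, 2, 2, 2], giving D = diag(2, 2, 2, 2, 2, 2, 2, 2, 2, 2) and L = D - A. L has integer entries, so p(x) = det(xI - L) has integer coefficients. Expanding the determinant yields x^10 - 20x^9 + 170x^8 - 800x^7 + 2275x^6 - 4004x^5 + 4290x^4 - 2640x^3 + 825x^2 - 100x. The coefficient of x^9 equals -trace(L) = -20, matching the sum of degrees.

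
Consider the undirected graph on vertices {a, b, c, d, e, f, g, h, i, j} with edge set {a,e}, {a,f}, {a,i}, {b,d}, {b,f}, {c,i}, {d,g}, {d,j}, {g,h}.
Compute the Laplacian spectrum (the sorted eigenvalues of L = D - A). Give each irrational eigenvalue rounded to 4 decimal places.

[0, 0.1277, 0.5188, 0.6297, 1, 2, 2.3111, 2.7968, 4.1701, 4.4458]

Each diagonal entry of L is the vertex degree and each off-diagonal entry is -1 where an edge is present, 0 otherwise; in the order [a, b, c, d, e, f, g, h, i, j] the diagonal is [3, 2, 1, 3, 1, 2, 2, 1, 2, 1]. The multiplicity of 0 as a Laplacian eigenvalue equals the number of connected components. The eigenvalues sum to 18, which equals trace(L) = 2|E|.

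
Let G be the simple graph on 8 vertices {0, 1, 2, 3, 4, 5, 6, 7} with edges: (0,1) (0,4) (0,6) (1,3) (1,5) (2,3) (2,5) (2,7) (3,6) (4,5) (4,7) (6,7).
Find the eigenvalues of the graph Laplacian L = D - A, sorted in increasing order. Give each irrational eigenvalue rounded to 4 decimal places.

[0, 2, 2, 2, 4, 4, 4, 6]

With the vertex order [0, 1, 2, 3, 4, 5, 6, 7], the degrees are [3, 3, 3, 3, 3, 3, 3, 3], giving D = diag(3, 3, 3, 3, 3, 3, 3, 3) and L = D - A. Diagonalising L (or applying a numerical eigensolver to the 8x8 matrix) gives the spectrum above. There is one zero in the spectrum, matching the 1 component. The eigenvalues sum to 24, which equals trace(L) = 2|E|.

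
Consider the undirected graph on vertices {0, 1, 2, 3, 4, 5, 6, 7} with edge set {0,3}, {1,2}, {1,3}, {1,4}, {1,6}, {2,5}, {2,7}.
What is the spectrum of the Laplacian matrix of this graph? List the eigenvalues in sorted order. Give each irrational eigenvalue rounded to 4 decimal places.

[0, 0.3187, 0.5858, 1, 1, 2.3579, 3.4142, 5.3234]

Reading degrees in the order [0, 1, 2, 3, 4, 5, 6, 7] gives [1, 4, 3, 2, 1, 1, 1, 1]; set D = diag(1, 4, 3, 2, 1, 1, 1, 1) and form L = D - A. L is symmetric positive semidefinite, so every eigenvalue is real and nonnegative. There is one zero in the spectrum, matching the 1 component.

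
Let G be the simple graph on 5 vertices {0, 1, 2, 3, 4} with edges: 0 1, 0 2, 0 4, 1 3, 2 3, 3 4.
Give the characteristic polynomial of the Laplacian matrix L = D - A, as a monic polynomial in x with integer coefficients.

With the vertex order [0, 1, 2, 3, 4], the degrees are [3, 2, 2, 3, 2], giving D = diag(3, 2, 2, 3, 2) and L = D - A. The eigenvalues of L are [0, 2, 2, 3, 5]; the characteristic polynomial is the product of (x - lambda_i), which multiplies out to x^5 - 12x^4 + 51x^3 - 92x^2 + 60x. The coefficient of x^4 equals -trace(L) = -12, matching the sum of degrees. By the matrix-tree theorem the graph has (1/5) * product of the nonzero eigenvalues = 12 spanning trees. The eigenvalues sum to 12, which equals trace(L) = 2|E|.

x^5 - 12x^4 + 51x^3 - 92x^2 + 60x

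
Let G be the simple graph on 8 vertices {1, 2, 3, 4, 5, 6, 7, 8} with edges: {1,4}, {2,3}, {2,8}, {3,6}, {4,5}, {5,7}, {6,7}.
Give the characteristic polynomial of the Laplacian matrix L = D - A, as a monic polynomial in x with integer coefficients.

Each diagonal entry of L is the vertex degree and each off-diagonal entry is -1 where an edge is present, 0 otherwise; in the order [1, 2, 3, 4, 5, 6, 7, 8] the diagonal is [1, 2, 2, 2, 2, 2, 2, 1]. L has integer entries, so p(x) = det(xI - L) has integer coefficients. Expanding the determinant yields x^8 - 14x^7 + 78x^6 - 220x^5 + 330x^4 - 252x^3 + 84x^2 - 8x. The constant term is 0 because L is singular (the all-ones vector lies in its kernel). The eigenvalues sum to 14, which equals trace(L) = 2|E|.

x^8 - 14x^7 + 78x^6 - 220x^5 + 330x^4 - 252x^3 + 84x^2 - 8x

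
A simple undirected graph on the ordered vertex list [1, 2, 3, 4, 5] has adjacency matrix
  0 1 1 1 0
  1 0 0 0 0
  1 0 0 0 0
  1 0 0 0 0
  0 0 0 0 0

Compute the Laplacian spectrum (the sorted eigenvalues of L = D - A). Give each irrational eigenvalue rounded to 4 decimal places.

Each diagonal entry of L is the vertex degree and each off-diagonal entry is -1 where an edge is present, 0 otherwise; in the order [1, 2, 3, 4, 5] the diagonal is [3, 1, 1, 1, 0]. L is symmetric positive semidefinite, so every eigenvalue is real and nonnegative. The 2 zero eigenvalues correspond to the 2 connected components. The eigenvalues sum to 6, which equals trace(L) = 2|E|.

[0, 0, 1, 1, 4]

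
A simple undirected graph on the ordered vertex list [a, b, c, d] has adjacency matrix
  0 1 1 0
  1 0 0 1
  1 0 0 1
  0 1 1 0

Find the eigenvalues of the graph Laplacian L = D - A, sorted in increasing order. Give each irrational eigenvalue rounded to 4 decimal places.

[0, 2, 2, 4]

With the vertex order [a, b, c, d], the degrees are [2, 2, 2, 2], giving D = diag(2, 2, 2, 2) and L = D - A. The multiplicity of 0 as a Laplacian eigenvalue equals the number of connected components. The single zero eigenvalue shows the graph is connected.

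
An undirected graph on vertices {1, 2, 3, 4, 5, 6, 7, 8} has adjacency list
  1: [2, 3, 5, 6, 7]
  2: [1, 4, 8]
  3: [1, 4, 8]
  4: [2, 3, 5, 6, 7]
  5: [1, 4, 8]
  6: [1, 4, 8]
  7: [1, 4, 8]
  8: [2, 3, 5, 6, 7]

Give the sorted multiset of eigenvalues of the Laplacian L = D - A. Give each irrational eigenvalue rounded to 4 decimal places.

[0, 3, 3, 3, 3, 5, 5, 8]

Each diagonal entry of L is the vertex degree and each off-diagonal entry is -1 where an edge is present, 0 otherwise; in the order [1, 2, 3, 4, 5, 6, 7, 8] the diagonal is [5, 3, 3, 5, 3, 3, 3, 5]. Diagonalising L (or applying a numerical eigensolver to the 8x8 matrix) gives the spectrum above. The largest eigenvalue, 8, is at most the vertex count 8. The eigenvalues sum to 30, which equals trace(L) = 2|E|.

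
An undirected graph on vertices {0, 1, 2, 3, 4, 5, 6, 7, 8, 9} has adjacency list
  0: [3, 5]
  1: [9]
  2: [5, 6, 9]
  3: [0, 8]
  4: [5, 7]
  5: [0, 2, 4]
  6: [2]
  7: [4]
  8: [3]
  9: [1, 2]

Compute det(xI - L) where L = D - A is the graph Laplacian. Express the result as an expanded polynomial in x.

Each diagonal entry of L is the vertex degree and each off-diagonal entry is -1 where an edge is present, 0 otherwise; in the order [0, 1, 2, 3, 4, 5, 6, 7, 8, 9] the diagonal is [2, 1, 3, 2, 2, 3, 1, 1, 1, 2]. Computing det(xI - L) by cofactor expansion (or equivalently via sum-over-permutations) gives x^10 - 18x^9 + 134x^8 - 536x^7 + 1252x^6 - 1738x^5 + 1399x^4 - 612x^3 + 129x^2 - 10x. Since p(0) = det(-L) = 0, x divides p(x). The largest eigenvalue, 4.7517, is at most the vertex count 10. The eigenvalues sum to 18, which equals trace(L) = 2|E|.

x^10 - 18x^9 + 134x^8 - 536x^7 + 1252x^6 - 1738x^5 + 1399x^4 - 612x^3 + 129x^2 - 10x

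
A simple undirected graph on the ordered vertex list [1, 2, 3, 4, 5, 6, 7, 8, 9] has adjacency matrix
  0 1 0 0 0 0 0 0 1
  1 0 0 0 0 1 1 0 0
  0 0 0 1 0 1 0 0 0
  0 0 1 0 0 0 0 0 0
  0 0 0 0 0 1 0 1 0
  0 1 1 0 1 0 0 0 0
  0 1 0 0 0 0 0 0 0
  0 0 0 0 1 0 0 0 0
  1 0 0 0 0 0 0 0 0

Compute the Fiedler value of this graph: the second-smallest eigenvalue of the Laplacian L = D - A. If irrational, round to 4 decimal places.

With the vertex order [1, 2, 3, 4, 5, 6, 7, 8, 9], the degrees are [2, 3, 2, 1, 2, 3, 1, 1, 1], giving D = diag(2, 3, 2, 1, 2, 3, 1, 1, 1) and L = D - A. Computing the eigenvalues of L and sorting gives [0, 0.2311, 0.3820, 0.6416, 1.6129, 2.2591, 2.6180, 3.5132, 4.7421]. The Fiedler value lambda_2 = 0.2311 is strictly positive, so the graph is connected. By the matrix-tree theorem the graph has (1/9) * product of the nonzero eigenvalues = 1 spanning tree. The largest eigenvalue, 4.7421, is at most the vertex count 9.

0.2311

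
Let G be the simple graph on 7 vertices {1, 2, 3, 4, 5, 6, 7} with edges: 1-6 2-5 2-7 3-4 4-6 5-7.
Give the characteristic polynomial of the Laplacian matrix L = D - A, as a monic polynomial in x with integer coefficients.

With the vertex order [1, 2, 3, 4, 5, 6, 7], the degrees are [1, 2, 1, 2, 2, 2, 2], giving D = diag(1, 2, 1, 2, 2, 2, 2) and L = D - A. Computing det(xI - L) by cofactor expansion (or equivalently via sum-over-permutations) gives x^7 - 12x^6 + 55x^5 - 118x^4 + 114x^3 - 36x^2. The constant term is 0 because L is singular (the all-ones vector lies in its kernel). The eigenvalues sum to 12, which equals trace(L) = 2|E|.

x^7 - 12x^6 + 55x^5 - 118x^4 + 114x^3 - 36x^2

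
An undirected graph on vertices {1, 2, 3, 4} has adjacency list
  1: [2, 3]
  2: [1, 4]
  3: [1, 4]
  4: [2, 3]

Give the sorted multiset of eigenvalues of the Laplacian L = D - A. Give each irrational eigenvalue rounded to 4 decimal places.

[0, 2, 2, 4]

Reading degrees in the order [1, 2, 3, 4] gives [2, 2, 2, 2]; set D = diag(2, 2, 2, 2) and form L = D - A. L is symmetric positive semidefinite, so every eigenvalue is real and nonnegative. The single zero eigenvalue shows the graph is connected. By the matrix-tree theorem the graph has (1/4) * product of the nonzero eigenvalues = 4 spanning trees.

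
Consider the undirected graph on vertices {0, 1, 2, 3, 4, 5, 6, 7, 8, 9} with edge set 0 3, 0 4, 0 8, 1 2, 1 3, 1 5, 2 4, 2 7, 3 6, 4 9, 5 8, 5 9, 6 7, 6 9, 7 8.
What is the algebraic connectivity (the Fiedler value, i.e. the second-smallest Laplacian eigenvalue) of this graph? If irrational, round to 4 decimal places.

2

Each diagonal entry of L is the vertex degree and each off-diagonal entry is -1 where an edge is present, 0 otherwise; in the order [0, 1, 2, 3, 4, 5, 6, 7, 8, 9] the diagonal is [3, 3, 3, 3, 3, 3, 3, 3, 3, 3]. The smallest Laplacian eigenvalue is always 0. The next one, lambda_2 = 2, measures how hard the graph is to disconnect: larger values mean better connectivity. By the matrix-tree theorem the graph has (1/10) * product of the nonzero eigenvalues = 2000 spanning trees. There is one zero in the spectrum, matching the 1 component.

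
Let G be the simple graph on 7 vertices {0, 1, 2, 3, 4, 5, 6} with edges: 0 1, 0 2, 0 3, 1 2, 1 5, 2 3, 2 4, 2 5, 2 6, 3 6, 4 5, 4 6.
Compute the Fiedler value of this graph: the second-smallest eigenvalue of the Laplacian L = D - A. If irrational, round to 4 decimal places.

Reading degrees in the order [0, 1, 2, 3, 4, 5, 6] gives [3, 3, 6, 3, 3, 3, 3]; set D = diag(3, 3, 6, 3, 3, 3, 3) and form L = D - A. The smallest Laplacian eigenvalue is always 0. The next one, lambda_2 = 2, measures how hard the graph is to disconnect: larger values mean better connectivity.

2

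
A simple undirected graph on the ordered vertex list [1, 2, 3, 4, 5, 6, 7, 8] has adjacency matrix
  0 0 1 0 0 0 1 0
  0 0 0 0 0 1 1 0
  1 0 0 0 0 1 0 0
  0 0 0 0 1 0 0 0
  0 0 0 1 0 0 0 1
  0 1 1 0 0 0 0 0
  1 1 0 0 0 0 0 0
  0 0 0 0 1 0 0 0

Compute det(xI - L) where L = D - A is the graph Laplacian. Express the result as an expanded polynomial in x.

x^8 - 14x^7 + 78x^6 - 220x^5 + 330x^4 - 250x^3 + 75x^2

Each diagonal entry of L is the vertex degree and each off-diagonal entry is -1 where an edge is present, 0 otherwise; in the order [1, 2, 3, 4, 5, 6, 7, 8] the diagonal is [2, 2, 2, 1, 2, 2, 2, 1]. L has integer entries, so p(x) = det(xI - L) has integer coefficients. Expanding the determinant yields x^8 - 14x^7 + 78x^6 - 220x^5 + 330x^4 - 250x^3 + 75x^2. Since p(0) = det(-L) = 0, x divides p(x).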